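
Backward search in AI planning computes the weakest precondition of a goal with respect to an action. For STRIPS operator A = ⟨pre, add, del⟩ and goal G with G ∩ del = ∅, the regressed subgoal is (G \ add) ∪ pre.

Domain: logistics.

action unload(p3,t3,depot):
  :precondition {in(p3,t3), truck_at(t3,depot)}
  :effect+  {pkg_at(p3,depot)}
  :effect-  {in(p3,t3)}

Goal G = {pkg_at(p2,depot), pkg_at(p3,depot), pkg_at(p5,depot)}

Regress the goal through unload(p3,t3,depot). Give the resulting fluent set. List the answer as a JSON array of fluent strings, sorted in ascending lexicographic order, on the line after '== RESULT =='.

Compute (G \ add) ∪ pre:
  G ∩ del = {}  (empty — regression defined)
  G \ add = {pkg_at(p2,depot), pkg_at(p3,depot), pkg_at(p5,depot)} \ {pkg_at(p3,depot)} = {pkg_at(p2,depot), pkg_at(p5,depot)}
  ∪ pre   = {pkg_at(p2,depot), pkg_at(p5,depot)} ∪ {in(p3,t3), truck_at(t3,depot)}
          = {in(p3,t3), pkg_at(p2,depot), pkg_at(p5,depot), truck_at(t3,depot)}

== RESULT ==
["in(p3,t3)", "pkg_at(p2,depot)", "pkg_at(p5,depot)", "truck_at(t3,depot)"]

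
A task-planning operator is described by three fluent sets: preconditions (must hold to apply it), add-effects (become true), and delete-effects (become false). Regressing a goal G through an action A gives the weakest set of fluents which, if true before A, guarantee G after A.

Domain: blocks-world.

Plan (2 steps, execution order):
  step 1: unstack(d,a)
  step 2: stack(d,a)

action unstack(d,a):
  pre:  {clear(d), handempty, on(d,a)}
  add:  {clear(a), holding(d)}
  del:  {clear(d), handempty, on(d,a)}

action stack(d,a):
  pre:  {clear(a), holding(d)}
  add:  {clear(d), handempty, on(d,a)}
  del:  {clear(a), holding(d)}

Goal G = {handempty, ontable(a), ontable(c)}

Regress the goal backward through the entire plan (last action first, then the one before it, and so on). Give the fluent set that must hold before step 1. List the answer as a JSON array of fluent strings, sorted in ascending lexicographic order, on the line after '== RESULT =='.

Regress step by step:
  through step 2 (stack(d,a)): drop {handempty}, keep {ontable(a), ontable(c)}, require {clear(a), holding(d)}
    → {clear(a), holding(d), ontable(a), ontable(c)}
  through step 1 (unstack(d,a)): drop {clear(a), holding(d)}, keep {ontable(a), ontable(c)}, require {clear(d), handempty, on(d,a)}
    → {clear(d), handempty, on(d,a), ontable(a), ontable(c)}

== RESULT ==
["clear(d)", "handempty", "on(d,a)", "ontable(a)", "ontable(c)"]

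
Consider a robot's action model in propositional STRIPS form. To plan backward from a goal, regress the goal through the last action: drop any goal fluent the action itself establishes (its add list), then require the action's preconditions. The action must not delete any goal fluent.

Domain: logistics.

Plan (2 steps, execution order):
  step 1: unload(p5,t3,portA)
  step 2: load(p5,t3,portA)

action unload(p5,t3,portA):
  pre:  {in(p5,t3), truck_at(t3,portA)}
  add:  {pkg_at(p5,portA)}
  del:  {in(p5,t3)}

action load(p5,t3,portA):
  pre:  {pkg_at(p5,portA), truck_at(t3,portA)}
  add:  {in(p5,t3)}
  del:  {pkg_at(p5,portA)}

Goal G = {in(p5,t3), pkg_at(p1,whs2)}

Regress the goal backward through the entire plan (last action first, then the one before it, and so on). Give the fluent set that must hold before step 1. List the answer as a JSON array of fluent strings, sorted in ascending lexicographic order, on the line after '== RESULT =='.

Work backward from the goal:
  through step 2 (load(p5,t3,portA)): drop {in(p5,t3)}, keep {pkg_at(p1,whs2)}, require {pkg_at(p5,portA), truck_at(t3,portA)}
    → {pkg_at(p1,whs2), pkg_at(p5,portA), truck_at(t3,portA)}
  through step 1 (unload(p5,t3,portA)): drop {pkg_at(p5,portA)}, keep {pkg_at(p1,whs2), truck_at(t3,portA)}, require {in(p5,t3), truck_at(t3,portA)}
    → {in(p5,t3), pkg_at(p1,whs2), truck_at(t3,portA)}

== RESULT ==
["in(p5,t3)", "pkg_at(p1,whs2)", "truck_at(t3,portA)"]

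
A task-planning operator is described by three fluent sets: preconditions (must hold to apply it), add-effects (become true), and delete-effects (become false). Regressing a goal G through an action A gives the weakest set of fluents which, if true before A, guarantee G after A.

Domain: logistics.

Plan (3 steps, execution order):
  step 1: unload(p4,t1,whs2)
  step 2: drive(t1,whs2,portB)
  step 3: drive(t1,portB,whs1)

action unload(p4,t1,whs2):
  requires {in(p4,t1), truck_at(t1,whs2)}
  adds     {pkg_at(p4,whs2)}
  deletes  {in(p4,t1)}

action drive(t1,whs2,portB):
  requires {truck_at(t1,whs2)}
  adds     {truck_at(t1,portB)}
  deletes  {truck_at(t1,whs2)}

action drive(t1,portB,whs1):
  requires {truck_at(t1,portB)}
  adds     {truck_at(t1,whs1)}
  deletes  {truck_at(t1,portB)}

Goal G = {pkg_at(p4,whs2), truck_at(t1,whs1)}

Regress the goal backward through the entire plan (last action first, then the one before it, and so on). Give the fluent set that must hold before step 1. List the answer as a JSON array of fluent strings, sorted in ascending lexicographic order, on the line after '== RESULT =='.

Work backward from the goal:
  through step 3 (drive(t1,portB,whs1)): drop {truck_at(t1,whs1)}, keep {pkg_at(p4,whs2)}, require {truck_at(t1,portB)}
    → {pkg_at(p4,whs2), truck_at(t1,portB)}
  through step 2 (drive(t1,whs2,portB)): drop {truck_at(t1,portB)}, keep {pkg_at(p4,whs2)}, require {truck_at(t1,whs2)}
    → {pkg_at(p4,whs2), truck_at(t1,whs2)}
  through step 1 (unload(p4,t1,whs2)): drop {pkg_at(p4,whs2)}, keep {truck_at(t1,whs2)}, require {in(p4,t1), truck_at(t1,whs2)}
    → {in(p4,t1), truck_at(t1,whs2)}

== RESULT ==
["in(p4,t1)", "truck_at(t1,whs2)"]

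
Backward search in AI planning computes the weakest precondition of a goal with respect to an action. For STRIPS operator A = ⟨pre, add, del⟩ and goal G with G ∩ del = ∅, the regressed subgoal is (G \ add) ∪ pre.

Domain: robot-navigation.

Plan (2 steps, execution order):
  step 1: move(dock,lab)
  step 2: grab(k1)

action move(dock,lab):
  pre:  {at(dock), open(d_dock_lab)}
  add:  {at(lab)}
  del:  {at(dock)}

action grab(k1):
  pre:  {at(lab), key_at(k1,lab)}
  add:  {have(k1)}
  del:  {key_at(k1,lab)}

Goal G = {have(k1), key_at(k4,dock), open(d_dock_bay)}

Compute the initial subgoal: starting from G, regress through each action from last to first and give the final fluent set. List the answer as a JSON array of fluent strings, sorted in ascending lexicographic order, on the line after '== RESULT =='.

Regress step by step:
  through step 2 (grab(k1)): drop {have(k1)}, keep {key_at(k4,dock), open(d_dock_bay)}, require {at(lab), key_at(k1,lab)}
    → {at(lab), key_at(k1,lab), key_at(k4,dock), open(d_dock_bay)}
  through step 1 (move(dock,lab)): drop {at(lab)}, keep {key_at(k1,lab), key_at(k4,dock), open(d_dock_bay)}, require {at(dock), open(d_dock_lab)}
    → {at(dock), key_at(k1,lab), key_at(k4,dock), open(d_dock_bay), open(d_dock_lab)}

== RESULT ==
["at(dock)", "key_at(k1,lab)", "key_at(k4,dock)", "open(d_dock_bay)", "open(d_dock_lab)"]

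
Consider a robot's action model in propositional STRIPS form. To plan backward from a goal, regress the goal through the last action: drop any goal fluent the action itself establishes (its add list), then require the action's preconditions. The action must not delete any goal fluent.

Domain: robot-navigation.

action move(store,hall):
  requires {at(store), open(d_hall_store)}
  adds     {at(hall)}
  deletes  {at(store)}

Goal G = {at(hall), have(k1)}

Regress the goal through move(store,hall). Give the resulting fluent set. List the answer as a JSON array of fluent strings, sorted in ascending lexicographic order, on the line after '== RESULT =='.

Regress:
  G ∩ del = {}  (empty — regression defined)
  G \ add = {at(hall), have(k1)} \ {at(hall)} = {have(k1)}
  ∪ pre   = {have(k1)} ∪ {at(store), open(d_hall_store)}
          = {at(store), have(k1), open(d_hall_store)}

== RESULT ==
["at(store)", "have(k1)", "open(d_hall_store)"]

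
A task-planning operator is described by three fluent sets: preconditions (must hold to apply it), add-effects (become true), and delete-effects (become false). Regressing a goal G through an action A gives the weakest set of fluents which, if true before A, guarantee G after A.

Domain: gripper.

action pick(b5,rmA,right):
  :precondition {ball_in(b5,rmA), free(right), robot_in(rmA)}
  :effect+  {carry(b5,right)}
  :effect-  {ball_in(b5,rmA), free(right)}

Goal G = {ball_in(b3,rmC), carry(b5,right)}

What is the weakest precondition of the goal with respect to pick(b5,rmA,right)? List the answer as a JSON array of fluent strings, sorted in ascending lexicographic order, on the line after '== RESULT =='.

Compute (G \ add) ∪ pre:
  G ∩ del = {}  (empty — regression defined)
  G \ add = {ball_in(b3,rmC), carry(b5,right)} \ {carry(b5,right)} = {ball_in(b3,rmC)}
  ∪ pre   = {ball_in(b3,rmC)} ∪ {ball_in(b5,rmA), free(right), robot_in(rmA)}
          = {ball_in(b3,rmC), ball_in(b5,rmA), free(right), robot_in(rmA)}

== RESULT ==
["ball_in(b3,rmC)", "ball_in(b5,rmA)", "free(right)", "robot_in(rmA)"]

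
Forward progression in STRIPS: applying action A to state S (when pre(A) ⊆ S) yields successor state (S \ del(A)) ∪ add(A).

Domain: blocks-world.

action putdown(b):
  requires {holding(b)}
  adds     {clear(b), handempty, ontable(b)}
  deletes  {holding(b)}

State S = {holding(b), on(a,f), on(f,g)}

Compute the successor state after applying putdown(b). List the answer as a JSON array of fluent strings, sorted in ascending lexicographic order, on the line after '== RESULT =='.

Progress:
  pre ⊆ S: {holding(b)} ⊆ S  — applicable
  S \ del = {on(a,f), on(f,g)}
  ∪ add   = {clear(b), handempty, on(a,f), on(f,g), ontable(b)}

== RESULT ==
["clear(b)", "handempty", "on(a,f)", "on(f,g)", "ontable(b)"]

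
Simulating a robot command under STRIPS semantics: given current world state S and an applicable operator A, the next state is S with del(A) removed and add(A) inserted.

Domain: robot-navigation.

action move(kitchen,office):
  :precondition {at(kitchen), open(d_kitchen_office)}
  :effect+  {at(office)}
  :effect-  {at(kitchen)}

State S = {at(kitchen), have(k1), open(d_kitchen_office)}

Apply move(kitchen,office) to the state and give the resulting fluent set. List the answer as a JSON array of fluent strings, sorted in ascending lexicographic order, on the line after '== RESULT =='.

Compute (S \ del) ∪ add:
  pre ⊆ S: {at(kitchen), open(d_kitchen_office)} ⊆ S  — applicable
  S \ del = {have(k1), open(d_kitchen_office)}
  ∪ add   = {at(office), have(k1), open(d_kitchen_office)}

== RESULT ==
["at(office)", "have(k1)", "open(d_kitchen_office)"]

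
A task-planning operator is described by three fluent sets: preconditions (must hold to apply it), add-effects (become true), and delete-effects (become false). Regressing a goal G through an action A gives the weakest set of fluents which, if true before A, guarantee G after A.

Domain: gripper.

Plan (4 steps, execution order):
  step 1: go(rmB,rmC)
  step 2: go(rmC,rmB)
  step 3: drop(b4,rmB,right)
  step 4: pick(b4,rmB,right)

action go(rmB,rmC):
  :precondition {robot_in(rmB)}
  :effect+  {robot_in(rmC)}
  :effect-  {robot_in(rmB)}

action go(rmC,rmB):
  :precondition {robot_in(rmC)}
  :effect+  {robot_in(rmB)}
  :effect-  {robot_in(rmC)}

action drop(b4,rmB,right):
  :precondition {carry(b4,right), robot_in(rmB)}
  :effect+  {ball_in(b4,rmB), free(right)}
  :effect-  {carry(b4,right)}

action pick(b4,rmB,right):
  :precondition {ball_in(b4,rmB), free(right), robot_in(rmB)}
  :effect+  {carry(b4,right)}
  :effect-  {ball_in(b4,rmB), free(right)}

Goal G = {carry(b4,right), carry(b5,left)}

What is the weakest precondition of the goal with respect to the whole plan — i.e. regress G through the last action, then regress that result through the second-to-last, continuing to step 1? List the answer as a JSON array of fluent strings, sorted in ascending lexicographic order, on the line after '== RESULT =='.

Work backward from the goal:
  through step 4 (pick(b4,rmB,right)): drop {carry(b4,right)}, keep {carry(b5,left)}, require {ball_in(b4,rmB), free(right), robot_in(rmB)}
    → {ball_in(b4,rmB), carry(b5,left), free(right), robot_in(rmB)}
  through step 3 (drop(b4,rmB,right)): drop {ball_in(b4,rmB), free(right)}, keep {carry(b5,left), robot_in(rmB)}, require {carry(b4,right), robot_in(rmB)}
    → {carry(b4,right), carry(b5,left), robot_in(rmB)}
  through step 2 (go(rmC,rmB)): drop {robot_in(rmB)}, keep {carry(b4,right), carry(b5,left)}, require {robot_in(rmC)}
    → {carry(b4,right), carry(b5,left), robot_in(rmC)}
  through step 1 (go(rmB,rmC)): drop {robot_in(rmC)}, keep {carry(b4,right), carry(b5,left)}, require {robot_in(rmB)}
    → {carry(b4,right), carry(b5,left), robot_in(rmB)}

== RESULT ==
["carry(b4,right)", "carry(b5,left)", "robot_in(rmB)"]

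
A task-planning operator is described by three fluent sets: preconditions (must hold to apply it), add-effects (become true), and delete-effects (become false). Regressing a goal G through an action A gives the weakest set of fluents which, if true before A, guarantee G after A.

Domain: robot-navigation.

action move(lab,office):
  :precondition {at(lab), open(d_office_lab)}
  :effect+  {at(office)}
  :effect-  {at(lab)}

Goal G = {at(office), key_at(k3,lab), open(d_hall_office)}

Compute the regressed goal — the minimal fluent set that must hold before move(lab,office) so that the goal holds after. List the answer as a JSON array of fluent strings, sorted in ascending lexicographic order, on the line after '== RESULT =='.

Regress:
  G ∩ del = {}  (empty — regression defined)
  G \ add = {at(office), key_at(k3,lab), open(d_hall_office)} \ {at(office)} = {key_at(k3,lab), open(d_hall_office)}
  ∪ pre   = {key_at(k3,lab), open(d_hall_office)} ∪ {at(lab), open(d_office_lab)}
          = {at(lab), key_at(k3,lab), open(d_hall_office), open(d_office_lab)}

== RESULT ==
["at(lab)", "key_at(k3,lab)", "open(d_hall_office)", "open(d_office_lab)"]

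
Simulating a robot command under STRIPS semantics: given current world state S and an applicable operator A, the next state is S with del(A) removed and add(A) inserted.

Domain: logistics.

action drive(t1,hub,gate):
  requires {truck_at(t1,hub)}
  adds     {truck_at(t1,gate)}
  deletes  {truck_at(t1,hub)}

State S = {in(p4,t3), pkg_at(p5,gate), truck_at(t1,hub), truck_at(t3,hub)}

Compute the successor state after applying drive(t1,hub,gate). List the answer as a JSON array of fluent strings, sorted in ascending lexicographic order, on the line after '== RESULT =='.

Compute (S \ del) ∪ add:
  pre ⊆ S: {truck_at(t1,hub)} ⊆ S  — applicable
  S \ del = {in(p4,t3), pkg_at(p5,gate), truck_at(t3,hub)}
  ∪ add   = {in(p4,t3), pkg_at(p5,gate), truck_at(t1,gate), truck_at(t3,hub)}

== RESULT ==
["in(p4,t3)", "pkg_at(p5,gate)", "truck_at(t1,gate)", "truck_at(t3,hub)"]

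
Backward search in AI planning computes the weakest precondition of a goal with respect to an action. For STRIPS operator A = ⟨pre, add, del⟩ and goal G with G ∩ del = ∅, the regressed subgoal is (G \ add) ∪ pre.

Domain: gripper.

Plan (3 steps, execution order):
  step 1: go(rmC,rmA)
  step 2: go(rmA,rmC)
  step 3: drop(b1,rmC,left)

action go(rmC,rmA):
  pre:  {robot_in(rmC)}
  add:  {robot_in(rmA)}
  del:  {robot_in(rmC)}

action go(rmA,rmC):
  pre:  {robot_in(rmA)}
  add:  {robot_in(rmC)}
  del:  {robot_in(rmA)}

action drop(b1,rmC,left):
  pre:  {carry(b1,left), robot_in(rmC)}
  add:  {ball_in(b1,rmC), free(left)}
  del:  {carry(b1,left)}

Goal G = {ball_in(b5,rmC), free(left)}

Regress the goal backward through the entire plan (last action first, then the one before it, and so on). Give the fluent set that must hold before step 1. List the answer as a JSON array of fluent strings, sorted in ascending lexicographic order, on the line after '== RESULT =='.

Work backward from the goal:
  through step 3 (drop(b1,rmC,left)): drop {free(left)}, keep {ball_in(b5,rmC)}, require {carry(b1,left), robot_in(rmC)}
    → {ball_in(b5,rmC), carry(b1,left), robot_in(rmC)}
  through step 2 (go(rmA,rmC)): drop {robot_in(rmC)}, keep {ball_in(b5,rmC), carry(b1,left)}, require {robot_in(rmA)}
    → {ball_in(b5,rmC), carry(b1,left), robot_in(rmA)}
  through step 1 (go(rmC,rmA)): drop {robot_in(rmA)}, keep {ball_in(b5,rmC), carry(b1,left)}, require {robot_in(rmC)}
    → {ball_in(b5,rmC), carry(b1,left), robot_in(rmC)}

== RESULT ==
["ball_in(b5,rmC)", "carry(b1,left)", "robot_in(rmC)"]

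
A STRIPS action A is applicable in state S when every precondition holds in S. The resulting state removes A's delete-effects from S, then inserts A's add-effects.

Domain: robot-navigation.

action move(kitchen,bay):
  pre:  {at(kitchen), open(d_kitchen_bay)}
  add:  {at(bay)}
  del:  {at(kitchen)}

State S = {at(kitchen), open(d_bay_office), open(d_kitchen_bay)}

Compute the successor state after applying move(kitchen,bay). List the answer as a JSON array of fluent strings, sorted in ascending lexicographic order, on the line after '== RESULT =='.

Compute (S \ del) ∪ add:
  pre ⊆ S: {at(kitchen), open(d_kitchen_bay)} ⊆ S  — applicable
  S \ del = {open(d_bay_office), open(d_kitchen_bay)}
  ∪ add   = {at(bay), open(d_bay_office), open(d_kitchen_bay)}

== RESULT ==
["at(bay)", "open(d_bay_office)", "open(d_kitchen_bay)"]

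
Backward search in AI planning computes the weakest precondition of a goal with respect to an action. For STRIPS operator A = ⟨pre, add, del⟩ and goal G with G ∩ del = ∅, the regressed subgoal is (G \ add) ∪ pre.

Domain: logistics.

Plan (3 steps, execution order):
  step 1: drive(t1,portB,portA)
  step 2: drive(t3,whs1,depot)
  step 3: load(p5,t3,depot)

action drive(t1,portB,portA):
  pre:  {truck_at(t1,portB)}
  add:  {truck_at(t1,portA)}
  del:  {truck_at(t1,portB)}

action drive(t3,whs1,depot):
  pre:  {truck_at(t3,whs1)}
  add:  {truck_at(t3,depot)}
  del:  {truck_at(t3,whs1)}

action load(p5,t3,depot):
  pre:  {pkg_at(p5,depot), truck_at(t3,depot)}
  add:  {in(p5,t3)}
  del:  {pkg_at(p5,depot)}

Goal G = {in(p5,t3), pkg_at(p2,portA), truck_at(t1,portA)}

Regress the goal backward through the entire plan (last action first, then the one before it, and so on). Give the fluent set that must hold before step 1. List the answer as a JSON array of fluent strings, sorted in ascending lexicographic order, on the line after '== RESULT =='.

Work backward from the goal:
  through step 3 (load(p5,t3,depot)): drop {in(p5,t3)}, keep {pkg_at(p2,portA), truck_at(t1,portA)}, require {pkg_at(p5,depot), truck_at(t3,depot)}
    → {pkg_at(p2,portA), pkg_at(p5,depot), truck_at(t1,portA), truck_at(t3,depot)}
  through step 2 (drive(t3,whs1,depot)): drop {truck_at(t3,depot)}, keep {pkg_at(p2,portA), pkg_at(p5,depot), truck_at(t1,portA)}, require {truck_at(t3,whs1)}
    → {pkg_at(p2,portA), pkg_at(p5,depot), truck_at(t1,portA), truck_at(t3,whs1)}
  through step 1 (drive(t1,portB,portA)): drop {truck_at(t1,portA)}, keep {pkg_at(p2,portA), pkg_at(p5,depot), truck_at(t3,whs1)}, require {truck_at(t1,portB)}
    → {pkg_at(p2,portA), pkg_at(p5,depot), truck_at(t1,portB), truck_at(t3,whs1)}

== RESULT ==
["pkg_at(p2,portA)", "pkg_at(p5,depot)", "truck_at(t1,portB)", "truck_at(t3,whs1)"]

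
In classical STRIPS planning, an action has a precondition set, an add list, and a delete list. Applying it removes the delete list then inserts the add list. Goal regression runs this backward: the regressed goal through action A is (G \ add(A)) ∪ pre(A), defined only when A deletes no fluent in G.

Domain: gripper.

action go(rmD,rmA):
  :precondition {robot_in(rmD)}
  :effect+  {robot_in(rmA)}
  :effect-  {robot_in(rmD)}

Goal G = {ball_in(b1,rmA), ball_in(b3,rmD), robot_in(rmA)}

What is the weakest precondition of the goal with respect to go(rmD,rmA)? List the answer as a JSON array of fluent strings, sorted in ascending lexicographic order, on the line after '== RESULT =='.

Regress:
  G ∩ del = {}  (empty — regression defined)
  G \ add = {ball_in(b1,rmA), ball_in(b3,rmD), robot_in(rmA)} \ {robot_in(rmA)} = {ball_in(b1,rmA), ball_in(b3,rmD)}
  ∪ pre   = {ball_in(b1,rmA), ball_in(b3,rmD)} ∪ {robot_in(rmD)}
          = {ball_in(b1,rmA), ball_in(b3,rmD), robot_in(rmD)}

== RESULT ==
["ball_in(b1,rmA)", "ball_in(b3,rmD)", "robot_in(rmD)"]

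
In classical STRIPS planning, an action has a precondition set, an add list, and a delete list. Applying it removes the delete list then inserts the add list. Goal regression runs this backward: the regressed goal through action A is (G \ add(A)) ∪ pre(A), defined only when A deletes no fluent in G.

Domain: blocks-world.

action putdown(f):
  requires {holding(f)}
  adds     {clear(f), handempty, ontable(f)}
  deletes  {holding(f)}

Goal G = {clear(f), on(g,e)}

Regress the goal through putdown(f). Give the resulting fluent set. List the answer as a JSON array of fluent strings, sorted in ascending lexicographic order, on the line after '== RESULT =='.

Compute (G \ add) ∪ pre:
  G ∩ del = {}  (empty — regression defined)
  G \ add = {clear(f), on(g,e)} \ {clear(f), handempty, ontable(f)} = {on(g,e)}
  ∪ pre   = {on(g,e)} ∪ {holding(f)}
          = {holding(f), on(g,e)}

== RESULT ==
["holding(f)", "on(g,e)"]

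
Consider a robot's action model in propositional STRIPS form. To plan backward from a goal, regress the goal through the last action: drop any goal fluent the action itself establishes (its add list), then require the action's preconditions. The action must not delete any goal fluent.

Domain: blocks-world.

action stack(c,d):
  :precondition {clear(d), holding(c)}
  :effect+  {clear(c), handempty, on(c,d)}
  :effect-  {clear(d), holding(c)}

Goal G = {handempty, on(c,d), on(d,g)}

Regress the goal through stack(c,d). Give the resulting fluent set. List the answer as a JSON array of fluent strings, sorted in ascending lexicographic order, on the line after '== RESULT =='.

Compute (G \ add) ∪ pre:
  G ∩ del = {}  (empty — regression defined)
  G \ add = {handempty, on(c,d), on(d,g)} \ {clear(c), handempty, on(c,d)} = {on(d,g)}
  ∪ pre   = {on(d,g)} ∪ {clear(d), holding(c)}
          = {clear(d), holding(c), on(d,g)}

== RESULT ==
["clear(d)", "holding(c)", "on(d,g)"]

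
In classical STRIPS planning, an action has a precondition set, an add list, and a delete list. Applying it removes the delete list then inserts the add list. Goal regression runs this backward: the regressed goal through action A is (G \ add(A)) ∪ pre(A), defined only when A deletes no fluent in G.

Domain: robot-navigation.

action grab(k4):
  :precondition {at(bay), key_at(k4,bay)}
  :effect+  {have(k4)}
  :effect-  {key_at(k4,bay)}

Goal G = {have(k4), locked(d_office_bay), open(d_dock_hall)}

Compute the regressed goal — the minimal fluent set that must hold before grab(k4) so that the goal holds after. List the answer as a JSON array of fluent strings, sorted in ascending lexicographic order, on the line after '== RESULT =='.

Compute (G \ add) ∪ pre:
  G ∩ del = {}  (empty — regression defined)
  G \ add = {have(k4), locked(d_office_bay), open(d_dock_hall)} \ {have(k4)} = {locked(d_office_bay), open(d_dock_hall)}
  ∪ pre   = {locked(d_office_bay), open(d_dock_hall)} ∪ {at(bay), key_at(k4,bay)}
          = {at(bay), key_at(k4,bay), locked(d_office_bay), open(d_dock_hall)}

== RESULT ==
["at(bay)", "key_at(k4,bay)", "locked(d_office_bay)", "open(d_dock_hall)"]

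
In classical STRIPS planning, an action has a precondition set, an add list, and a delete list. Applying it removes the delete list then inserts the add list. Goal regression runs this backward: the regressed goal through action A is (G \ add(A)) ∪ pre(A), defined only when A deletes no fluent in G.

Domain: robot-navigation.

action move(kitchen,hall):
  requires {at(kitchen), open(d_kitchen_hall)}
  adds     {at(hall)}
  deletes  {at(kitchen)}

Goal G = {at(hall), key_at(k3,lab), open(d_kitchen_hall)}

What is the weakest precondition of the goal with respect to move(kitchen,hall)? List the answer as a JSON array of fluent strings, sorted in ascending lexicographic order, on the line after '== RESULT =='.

Regress:
  G ∩ del = {}  (empty — regression defined)
  G \ add = {at(hall), key_at(k3,lab), open(d_kitchen_hall)} \ {at(hall)} = {key_at(k3,lab), open(d_kitchen_hall)}
  ∪ pre   = {key_at(k3,lab), open(d_kitchen_hall)} ∪ {at(kitchen), open(d_kitchen_hall)}
          = {at(kitchen), key_at(k3,lab), open(d_kitchen_hall)}

== RESULT ==
["at(kitchen)", "key_at(k3,lab)", "open(d_kitchen_hall)"]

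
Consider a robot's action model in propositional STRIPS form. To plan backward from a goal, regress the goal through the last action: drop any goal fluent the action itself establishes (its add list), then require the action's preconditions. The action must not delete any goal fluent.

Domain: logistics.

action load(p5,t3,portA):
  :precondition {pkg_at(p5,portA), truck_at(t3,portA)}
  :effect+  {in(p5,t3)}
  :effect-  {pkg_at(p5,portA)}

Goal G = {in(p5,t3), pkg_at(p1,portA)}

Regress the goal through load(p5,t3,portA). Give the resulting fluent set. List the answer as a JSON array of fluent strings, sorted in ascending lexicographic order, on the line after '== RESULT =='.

Regress:
  G ∩ del = {}  (empty — regression defined)
  G \ add = {in(p5,t3), pkg_at(p1,portA)} \ {in(p5,t3)} = {pkg_at(p1,portA)}
  ∪ pre   = {pkg_at(p1,portA)} ∪ {pkg_at(p5,portA), truck_at(t3,portA)}
          = {pkg_at(p1,portA), pkg_at(p5,portA), truck_at(t3,portA)}

== RESULT ==
["pkg_at(p1,portA)", "pkg_at(p5,portA)", "truck_at(t3,portA)"]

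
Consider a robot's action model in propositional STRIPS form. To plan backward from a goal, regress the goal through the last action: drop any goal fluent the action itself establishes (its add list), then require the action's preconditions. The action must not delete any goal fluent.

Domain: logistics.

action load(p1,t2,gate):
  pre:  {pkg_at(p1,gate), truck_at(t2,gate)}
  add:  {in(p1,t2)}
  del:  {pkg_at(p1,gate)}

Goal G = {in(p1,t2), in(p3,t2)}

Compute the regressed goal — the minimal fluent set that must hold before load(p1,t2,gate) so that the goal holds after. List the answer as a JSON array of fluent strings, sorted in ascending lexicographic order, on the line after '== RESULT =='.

Regress:
  G ∩ del = {}  (empty — regression defined)
  G \ add = {in(p1,t2), in(p3,t2)} \ {in(p1,t2)} = {in(p3,t2)}
  ∪ pre   = {in(p3,t2)} ∪ {pkg_at(p1,gate), truck_at(t2,gate)}
          = {in(p3,t2), pkg_at(p1,gate), truck_at(t2,gate)}

== RESULT ==
["in(p3,t2)", "pkg_at(p1,gate)", "truck_at(t2,gate)"]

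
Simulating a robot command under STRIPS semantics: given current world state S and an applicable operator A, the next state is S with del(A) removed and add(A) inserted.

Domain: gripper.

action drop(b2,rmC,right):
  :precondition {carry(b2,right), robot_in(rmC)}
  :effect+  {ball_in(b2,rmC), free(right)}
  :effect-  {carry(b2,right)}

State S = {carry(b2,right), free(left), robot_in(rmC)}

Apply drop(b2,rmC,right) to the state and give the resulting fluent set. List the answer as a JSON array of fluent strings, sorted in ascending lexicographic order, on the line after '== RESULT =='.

Progress:
  pre ⊆ S: {carry(b2,right), robot_in(rmC)} ⊆ S  — applicable
  S \ del = {free(left), robot_in(rmC)}
  ∪ add   = {ball_in(b2,rmC), free(left), free(right), robot_in(rmC)}

== RESULT ==
["ball_in(b2,rmC)", "free(left)", "free(right)", "robot_in(rmC)"]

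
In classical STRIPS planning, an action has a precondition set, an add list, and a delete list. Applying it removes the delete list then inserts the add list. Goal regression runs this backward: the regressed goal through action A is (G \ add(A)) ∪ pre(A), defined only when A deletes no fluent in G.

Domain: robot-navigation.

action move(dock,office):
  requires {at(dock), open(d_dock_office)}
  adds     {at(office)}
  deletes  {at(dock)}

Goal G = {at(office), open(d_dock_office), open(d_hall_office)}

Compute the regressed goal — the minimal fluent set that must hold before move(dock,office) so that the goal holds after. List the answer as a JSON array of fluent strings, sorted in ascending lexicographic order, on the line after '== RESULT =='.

Regress:
  G ∩ del = {}  (empty — regression defined)
  G \ add = {at(office), open(d_dock_office), open(d_hall_office)} \ {at(office)} = {open(d_dock_office), open(d_hall_office)}
  ∪ pre   = {open(d_dock_office), open(d_hall_office)} ∪ {at(dock), open(d_dock_office)}
          = {at(dock), open(d_dock_office), open(d_hall_office)}

== RESULT ==
["at(dock)", "open(d_dock_office)", "open(d_hall_office)"]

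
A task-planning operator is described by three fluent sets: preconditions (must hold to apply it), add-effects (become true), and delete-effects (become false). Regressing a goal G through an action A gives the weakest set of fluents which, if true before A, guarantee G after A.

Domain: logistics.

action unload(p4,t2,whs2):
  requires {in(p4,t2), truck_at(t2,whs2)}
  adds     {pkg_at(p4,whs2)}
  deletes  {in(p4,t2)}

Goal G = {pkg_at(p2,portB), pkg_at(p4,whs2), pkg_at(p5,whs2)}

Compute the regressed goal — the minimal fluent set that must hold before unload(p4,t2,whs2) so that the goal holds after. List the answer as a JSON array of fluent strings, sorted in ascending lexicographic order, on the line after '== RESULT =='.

Compute (G \ add) ∪ pre:
  G ∩ del = {}  (empty — regression defined)
  G \ add = {pkg_at(p2,portB), pkg_at(p4,whs2), pkg_at(p5,whs2)} \ {pkg_at(p4,whs2)} = {pkg_at(p2,portB), pkg_at(p5,whs2)}
  ∪ pre   = {pkg_at(p2,portB), pkg_at(p5,whs2)} ∪ {in(p4,t2), truck_at(t2,whs2)}
          = {in(p4,t2), pkg_at(p2,portB), pkg_at(p5,whs2), truck_at(t2,whs2)}

== RESULT ==
["in(p4,t2)", "pkg_at(p2,portB)", "pkg_at(p5,whs2)", "truck_at(t2,whs2)"]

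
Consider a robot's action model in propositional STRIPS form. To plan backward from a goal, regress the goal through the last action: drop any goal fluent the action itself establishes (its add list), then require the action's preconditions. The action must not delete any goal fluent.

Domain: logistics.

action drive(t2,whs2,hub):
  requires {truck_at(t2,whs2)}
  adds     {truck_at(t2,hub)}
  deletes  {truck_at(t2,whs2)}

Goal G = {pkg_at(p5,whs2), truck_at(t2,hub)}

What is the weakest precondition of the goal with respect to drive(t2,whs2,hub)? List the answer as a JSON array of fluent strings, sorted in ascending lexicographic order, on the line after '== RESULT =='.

Regress:
  G ∩ del = {}  (empty — regression defined)
  G \ add = {pkg_at(p5,whs2), truck_at(t2,hub)} \ {truck_at(t2,hub)} = {pkg_at(p5,whs2)}
  ∪ pre   = {pkg_at(p5,whs2)} ∪ {truck_at(t2,whs2)}
          = {pkg_at(p5,whs2), truck_at(t2,whs2)}

== RESULT ==
["pkg_at(p5,whs2)", "truck_at(t2,whs2)"]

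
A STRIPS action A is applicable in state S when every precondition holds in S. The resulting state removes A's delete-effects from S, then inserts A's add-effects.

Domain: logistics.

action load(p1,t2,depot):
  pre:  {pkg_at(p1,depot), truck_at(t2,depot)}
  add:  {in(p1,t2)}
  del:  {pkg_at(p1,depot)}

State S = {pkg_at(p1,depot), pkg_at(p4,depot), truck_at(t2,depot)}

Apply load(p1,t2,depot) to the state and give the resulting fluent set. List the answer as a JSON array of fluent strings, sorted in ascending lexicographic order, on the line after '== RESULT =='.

Progress:
  pre ⊆ S: {pkg_at(p1,depot), truck_at(t2,depot)} ⊆ S  — applicable
  S \ del = {pkg_at(p4,depot), truck_at(t2,depot)}
  ∪ add   = {in(p1,t2), pkg_at(p4,depot), truck_at(t2,depot)}

== RESULT ==
["in(p1,t2)", "pkg_at(p4,depot)", "truck_at(t2,depot)"]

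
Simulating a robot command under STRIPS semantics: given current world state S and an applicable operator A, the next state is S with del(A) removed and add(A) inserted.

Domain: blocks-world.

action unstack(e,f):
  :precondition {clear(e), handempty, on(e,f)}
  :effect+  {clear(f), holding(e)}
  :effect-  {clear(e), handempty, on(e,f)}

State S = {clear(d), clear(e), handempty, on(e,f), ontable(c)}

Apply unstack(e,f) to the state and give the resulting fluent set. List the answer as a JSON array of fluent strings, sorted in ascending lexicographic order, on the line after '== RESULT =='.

Progress:
  pre ⊆ S: {clear(e), handempty, on(e,f)} ⊆ S  — applicable
  S \ del = {clear(d), ontable(c)}
  ∪ add   = {clear(d), clear(f), holding(e), ontable(c)}

== RESULT ==
["clear(d)", "clear(f)", "holding(e)", "ontable(c)"]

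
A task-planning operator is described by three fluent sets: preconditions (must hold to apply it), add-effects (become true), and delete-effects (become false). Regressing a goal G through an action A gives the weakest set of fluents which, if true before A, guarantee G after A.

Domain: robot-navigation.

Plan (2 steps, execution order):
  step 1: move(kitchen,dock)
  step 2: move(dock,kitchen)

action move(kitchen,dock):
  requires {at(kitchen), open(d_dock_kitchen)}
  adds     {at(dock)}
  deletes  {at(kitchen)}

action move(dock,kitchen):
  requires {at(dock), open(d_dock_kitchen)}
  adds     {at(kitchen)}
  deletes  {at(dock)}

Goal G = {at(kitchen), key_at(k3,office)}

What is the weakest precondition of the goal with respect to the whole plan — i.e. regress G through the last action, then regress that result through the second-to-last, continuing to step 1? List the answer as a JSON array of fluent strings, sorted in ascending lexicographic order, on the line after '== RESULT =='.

Regress step by step:
  through step 2 (move(dock,kitchen)): drop {at(kitchen)}, keep {key_at(k3,office)}, require {at(dock), open(d_dock_kitchen)}
    → {at(dock), key_at(k3,office), open(d_dock_kitchen)}
  through step 1 (move(kitchen,dock)): drop {at(dock)}, keep {key_at(k3,office), open(d_dock_kitchen)}, require {at(kitchen), open(d_dock_kitchen)}
    → {at(kitchen), key_at(k3,office), open(d_dock_kitchen)}

== RESULT ==
["at(kitchen)", "key_at(k3,office)", "open(d_dock_kitchen)"]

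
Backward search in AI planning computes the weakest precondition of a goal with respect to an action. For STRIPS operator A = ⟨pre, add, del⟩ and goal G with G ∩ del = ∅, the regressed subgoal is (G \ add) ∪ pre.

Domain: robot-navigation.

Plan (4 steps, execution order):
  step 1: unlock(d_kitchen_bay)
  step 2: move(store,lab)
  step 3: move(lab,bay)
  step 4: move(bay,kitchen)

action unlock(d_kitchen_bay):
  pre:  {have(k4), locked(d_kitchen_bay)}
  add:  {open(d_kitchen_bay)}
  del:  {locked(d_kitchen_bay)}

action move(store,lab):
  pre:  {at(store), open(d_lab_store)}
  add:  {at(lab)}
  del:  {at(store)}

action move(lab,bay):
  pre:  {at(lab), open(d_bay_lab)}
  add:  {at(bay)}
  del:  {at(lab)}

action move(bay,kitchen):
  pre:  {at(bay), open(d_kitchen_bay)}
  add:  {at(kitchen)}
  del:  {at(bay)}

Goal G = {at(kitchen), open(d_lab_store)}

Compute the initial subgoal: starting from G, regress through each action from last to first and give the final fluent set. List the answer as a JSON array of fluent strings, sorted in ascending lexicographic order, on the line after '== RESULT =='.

Regress step by step:
  through step 4 (move(bay,kitchen)): drop {at(kitchen)}, keep {open(d_lab_store)}, require {at(bay), open(d_kitchen_bay)}
    → {at(bay), open(d_kitchen_bay), open(d_lab_store)}
  through step 3 (move(lab,bay)): drop {at(bay)}, keep {open(d_kitchen_bay), open(d_lab_store)}, require {at(lab), open(d_bay_lab)}
    → {at(lab), open(d_bay_lab), open(d_kitchen_bay), open(d_lab_store)}
  through step 2 (move(store,lab)): drop {at(lab)}, keep {open(d_bay_lab), open(d_kitchen_bay), open(d_lab_store)}, require {at(store), open(d_lab_store)}
    → {at(store), open(d_bay_lab), open(d_kitchen_bay), open(d_lab_store)}
  through step 1 (unlock(d_kitchen_bay)): drop {open(d_kitchen_bay)}, keep {at(store), open(d_bay_lab), open(d_lab_store)}, require {have(k4), locked(d_kitchen_bay)}
    → {at(store), have(k4), locked(d_kitchen_bay), open(d_bay_lab), open(d_lab_store)}

== RESULT ==
["at(store)", "have(k4)", "locked(d_kitchen_bay)", "open(d_bay_lab)", "open(d_lab_store)"]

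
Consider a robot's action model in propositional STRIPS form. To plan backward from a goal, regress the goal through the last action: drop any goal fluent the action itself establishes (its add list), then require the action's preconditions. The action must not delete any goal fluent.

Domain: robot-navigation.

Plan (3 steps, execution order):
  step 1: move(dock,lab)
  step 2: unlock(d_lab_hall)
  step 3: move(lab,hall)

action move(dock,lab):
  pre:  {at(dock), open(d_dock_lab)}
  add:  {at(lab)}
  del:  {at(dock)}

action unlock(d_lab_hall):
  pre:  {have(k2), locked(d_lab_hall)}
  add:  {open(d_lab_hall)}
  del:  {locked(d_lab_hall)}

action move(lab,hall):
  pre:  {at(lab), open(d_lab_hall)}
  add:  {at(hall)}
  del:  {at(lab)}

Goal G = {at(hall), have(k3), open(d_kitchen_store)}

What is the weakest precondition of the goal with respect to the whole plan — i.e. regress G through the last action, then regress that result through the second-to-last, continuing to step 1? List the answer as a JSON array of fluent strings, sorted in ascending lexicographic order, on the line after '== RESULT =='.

Regress step by step:
  through step 3 (move(lab,hall)): drop {at(hall)}, keep {have(k3), open(d_kitchen_store)}, require {at(lab), open(d_lab_hall)}
    → {at(lab), have(k3), open(d_kitchen_store), open(d_lab_hall)}
  through step 2 (unlock(d_lab_hall)): drop {open(d_lab_hall)}, keep {at(lab), have(k3), open(d_kitchen_store)}, require {have(k2), locked(d_lab_hall)}
    → {at(lab), have(k2), have(k3), locked(d_lab_hall), open(d_kitchen_store)}
  through step 1 (move(dock,lab)): drop {at(lab)}, keep {have(k2), have(k3), locked(d_lab_hall), open(d_kitchen_store)}, require {at(dock), open(d_dock_lab)}
    → {at(dock), have(k2), have(k3), locked(d_lab_hall), open(d_dock_lab), open(d_kitchen_store)}

== RESULT ==
["at(dock)", "have(k2)", "have(k3)", "locked(d_lab_hall)", "open(d_dock_lab)", "open(d_kitchen_store)"]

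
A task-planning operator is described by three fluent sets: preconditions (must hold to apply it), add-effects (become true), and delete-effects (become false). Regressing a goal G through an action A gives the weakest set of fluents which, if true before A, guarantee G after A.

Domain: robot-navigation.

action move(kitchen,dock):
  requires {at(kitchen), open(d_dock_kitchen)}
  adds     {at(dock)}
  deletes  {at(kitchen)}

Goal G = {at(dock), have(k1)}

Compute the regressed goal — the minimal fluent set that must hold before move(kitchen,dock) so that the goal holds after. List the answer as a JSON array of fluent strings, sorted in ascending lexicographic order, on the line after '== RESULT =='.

Compute (G \ add) ∪ pre:
  G ∩ del = {}  (empty — regression defined)
  G \ add = {at(dock), have(k1)} \ {at(dock)} = {have(k1)}
  ∪ pre   = {have(k1)} ∪ {at(kitchen), open(d_dock_kitchen)}
          = {at(kitchen), have(k1), open(d_dock_kitchen)}

== RESULT ==
["at(kitchen)", "have(k1)", "open(d_dock_kitchen)"]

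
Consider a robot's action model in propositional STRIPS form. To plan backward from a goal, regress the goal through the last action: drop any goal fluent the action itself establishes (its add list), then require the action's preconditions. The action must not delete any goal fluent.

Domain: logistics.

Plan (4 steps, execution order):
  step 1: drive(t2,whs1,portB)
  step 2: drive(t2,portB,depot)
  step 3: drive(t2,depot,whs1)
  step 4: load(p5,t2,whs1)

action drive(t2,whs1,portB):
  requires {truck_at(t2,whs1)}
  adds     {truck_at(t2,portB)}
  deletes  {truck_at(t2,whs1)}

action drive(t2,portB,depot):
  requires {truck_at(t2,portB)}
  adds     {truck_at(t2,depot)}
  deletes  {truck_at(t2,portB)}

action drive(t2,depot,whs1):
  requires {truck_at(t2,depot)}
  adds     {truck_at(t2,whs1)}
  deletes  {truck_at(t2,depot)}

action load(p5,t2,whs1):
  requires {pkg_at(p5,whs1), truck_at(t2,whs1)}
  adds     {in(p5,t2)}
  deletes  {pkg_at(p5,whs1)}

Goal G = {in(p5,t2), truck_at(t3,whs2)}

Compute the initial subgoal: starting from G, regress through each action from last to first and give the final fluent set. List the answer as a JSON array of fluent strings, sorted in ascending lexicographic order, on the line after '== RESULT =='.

Work backward from the goal:
  through step 4 (load(p5,t2,whs1)): drop {in(p5,t2)}, keep {truck_at(t3,whs2)}, require {pkg_at(p5,whs1), truck_at(t2,whs1)}
    → {pkg_at(p5,whs1), truck_at(t2,whs1), truck_at(t3,whs2)}
  through step 3 (drive(t2,depot,whs1)): drop {truck_at(t2,whs1)}, keep {pkg_at(p5,whs1), truck_at(t3,whs2)}, require {truck_at(t2,depot)}
    → {pkg_at(p5,whs1), truck_at(t2,depot), truck_at(t3,whs2)}
  through step 2 (drive(t2,portB,depot)): drop {truck_at(t2,depot)}, keep {pkg_at(p5,whs1), truck_at(t3,whs2)}, require {truck_at(t2,portB)}
    → {pkg_at(p5,whs1), truck_at(t2,portB), truck_at(t3,whs2)}
  through step 1 (drive(t2,whs1,portB)): drop {truck_at(t2,portB)}, keep {pkg_at(p5,whs1), truck_at(t3,whs2)}, require {truck_at(t2,whs1)}
    → {pkg_at(p5,whs1), truck_at(t2,whs1), truck_at(t3,whs2)}

== RESULT ==
["pkg_at(p5,whs1)", "truck_at(t2,whs1)", "truck_at(t3,whs2)"]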